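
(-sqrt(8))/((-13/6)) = 12* sqrt(2)/13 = 1.31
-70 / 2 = -35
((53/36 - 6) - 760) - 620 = -49843/36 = -1384.53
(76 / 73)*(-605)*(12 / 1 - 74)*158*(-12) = -5405040960 / 73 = -74041656.99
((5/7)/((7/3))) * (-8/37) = -120/1813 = -0.07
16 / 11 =1.45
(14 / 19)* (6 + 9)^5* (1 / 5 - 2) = -19136250 / 19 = -1007171.05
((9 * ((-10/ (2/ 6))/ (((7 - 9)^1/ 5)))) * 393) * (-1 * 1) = -265275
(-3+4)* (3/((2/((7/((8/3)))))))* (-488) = -1921.50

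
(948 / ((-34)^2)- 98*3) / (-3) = 28243 / 289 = 97.73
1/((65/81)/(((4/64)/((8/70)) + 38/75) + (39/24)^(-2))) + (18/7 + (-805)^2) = 79728347754437/123032000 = 648029.36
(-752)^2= 565504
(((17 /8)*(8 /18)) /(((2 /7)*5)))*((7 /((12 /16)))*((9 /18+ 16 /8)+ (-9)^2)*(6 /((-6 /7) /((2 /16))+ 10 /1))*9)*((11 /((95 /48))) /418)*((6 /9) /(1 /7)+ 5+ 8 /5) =658273252 /496375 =1326.16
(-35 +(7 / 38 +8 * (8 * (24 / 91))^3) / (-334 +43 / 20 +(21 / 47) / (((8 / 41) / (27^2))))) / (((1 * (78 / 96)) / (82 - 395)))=13461.38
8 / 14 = 4 / 7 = 0.57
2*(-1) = -2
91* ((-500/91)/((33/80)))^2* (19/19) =16145.47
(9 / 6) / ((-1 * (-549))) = 1 / 366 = 0.00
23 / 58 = 0.40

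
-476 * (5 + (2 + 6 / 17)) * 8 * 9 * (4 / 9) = -112000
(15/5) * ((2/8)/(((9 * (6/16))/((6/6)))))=2/9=0.22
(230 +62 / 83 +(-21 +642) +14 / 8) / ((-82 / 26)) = -3683693 / 13612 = -270.62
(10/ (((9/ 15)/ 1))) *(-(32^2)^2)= -52428800/ 3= -17476266.67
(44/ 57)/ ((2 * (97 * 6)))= 0.00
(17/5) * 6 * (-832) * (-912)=77395968/5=15479193.60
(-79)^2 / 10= 6241 / 10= 624.10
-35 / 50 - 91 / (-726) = -1043 / 1815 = -0.57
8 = 8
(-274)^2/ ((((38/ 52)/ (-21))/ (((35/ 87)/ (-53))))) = 478234120/ 29203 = 16376.20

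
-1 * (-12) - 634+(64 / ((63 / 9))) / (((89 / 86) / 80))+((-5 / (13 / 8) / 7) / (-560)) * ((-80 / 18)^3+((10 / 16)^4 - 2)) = 28677898363105 / 338568781824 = 84.70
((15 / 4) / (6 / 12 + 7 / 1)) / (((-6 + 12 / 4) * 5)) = -1 / 30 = -0.03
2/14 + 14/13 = 111/91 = 1.22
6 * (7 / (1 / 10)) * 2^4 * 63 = 423360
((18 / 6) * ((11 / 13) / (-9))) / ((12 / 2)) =-11 / 234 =-0.05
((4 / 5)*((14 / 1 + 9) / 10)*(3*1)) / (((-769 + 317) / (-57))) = 3933 / 5650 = 0.70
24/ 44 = 6/ 11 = 0.55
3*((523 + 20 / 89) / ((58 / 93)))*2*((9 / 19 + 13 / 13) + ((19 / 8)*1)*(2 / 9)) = 1976256913 / 196156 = 10074.92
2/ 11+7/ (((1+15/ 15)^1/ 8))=310/ 11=28.18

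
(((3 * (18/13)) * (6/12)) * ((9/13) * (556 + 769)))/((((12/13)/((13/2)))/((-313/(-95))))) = 6718545/152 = 44200.95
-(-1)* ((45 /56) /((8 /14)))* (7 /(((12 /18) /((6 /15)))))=189 /32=5.91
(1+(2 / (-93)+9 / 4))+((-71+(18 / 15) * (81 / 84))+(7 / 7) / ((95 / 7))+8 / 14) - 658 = -179095513 / 247380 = -723.97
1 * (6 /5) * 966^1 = 5796 /5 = 1159.20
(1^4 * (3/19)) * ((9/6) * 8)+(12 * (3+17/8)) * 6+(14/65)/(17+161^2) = 5940515428/16016715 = 370.89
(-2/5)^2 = 4/25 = 0.16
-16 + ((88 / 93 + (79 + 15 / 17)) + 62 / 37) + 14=4709258 / 58497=80.50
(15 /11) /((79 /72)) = 1080 /869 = 1.24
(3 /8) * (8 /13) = 3 /13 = 0.23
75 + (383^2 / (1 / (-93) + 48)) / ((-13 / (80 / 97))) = -669277935 / 5627843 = -118.92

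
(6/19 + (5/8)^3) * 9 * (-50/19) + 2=-1040743/92416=-11.26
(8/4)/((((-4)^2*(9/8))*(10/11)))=11/90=0.12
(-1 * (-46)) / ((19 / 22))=1012 / 19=53.26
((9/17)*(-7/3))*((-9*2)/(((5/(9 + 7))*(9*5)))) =672/425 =1.58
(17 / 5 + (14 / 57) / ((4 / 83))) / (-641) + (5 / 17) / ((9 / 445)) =270735757 / 18633870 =14.53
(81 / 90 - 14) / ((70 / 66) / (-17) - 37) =73491 / 207920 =0.35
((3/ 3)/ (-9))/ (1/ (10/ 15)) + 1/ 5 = 17/ 135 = 0.13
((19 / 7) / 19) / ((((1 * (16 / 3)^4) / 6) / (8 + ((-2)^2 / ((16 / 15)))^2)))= 85779 / 3670016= 0.02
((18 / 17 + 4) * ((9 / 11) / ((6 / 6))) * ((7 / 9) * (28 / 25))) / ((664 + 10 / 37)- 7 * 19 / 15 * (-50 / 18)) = 16839144 / 3217386425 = 0.01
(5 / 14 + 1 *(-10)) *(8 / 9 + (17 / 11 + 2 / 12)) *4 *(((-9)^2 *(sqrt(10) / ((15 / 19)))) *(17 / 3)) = -184451.75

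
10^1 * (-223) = -2230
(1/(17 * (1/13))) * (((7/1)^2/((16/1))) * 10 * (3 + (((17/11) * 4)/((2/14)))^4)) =163507477721315/1991176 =82116034.81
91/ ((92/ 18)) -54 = -1665/ 46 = -36.20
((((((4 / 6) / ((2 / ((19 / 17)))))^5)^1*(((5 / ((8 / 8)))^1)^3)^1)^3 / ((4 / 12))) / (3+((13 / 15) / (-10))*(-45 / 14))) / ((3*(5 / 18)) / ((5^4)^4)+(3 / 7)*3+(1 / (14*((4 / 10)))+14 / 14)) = 0.27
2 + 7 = 9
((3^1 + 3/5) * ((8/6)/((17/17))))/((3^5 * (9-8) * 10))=4/2025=0.00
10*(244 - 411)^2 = 278890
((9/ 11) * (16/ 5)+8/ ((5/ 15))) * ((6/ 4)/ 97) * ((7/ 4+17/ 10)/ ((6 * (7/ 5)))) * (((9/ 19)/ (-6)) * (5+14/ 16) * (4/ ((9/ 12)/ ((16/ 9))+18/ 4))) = -1582584/ 24834425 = -0.06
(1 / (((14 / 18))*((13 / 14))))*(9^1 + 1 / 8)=657 / 52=12.63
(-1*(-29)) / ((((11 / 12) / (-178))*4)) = -15486 / 11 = -1407.82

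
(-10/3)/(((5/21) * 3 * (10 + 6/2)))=-0.36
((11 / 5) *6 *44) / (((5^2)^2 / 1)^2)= 2904 / 1953125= 0.00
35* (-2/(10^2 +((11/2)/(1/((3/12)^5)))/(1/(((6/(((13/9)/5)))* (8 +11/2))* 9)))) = -0.62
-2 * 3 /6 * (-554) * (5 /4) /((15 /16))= 2216 /3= 738.67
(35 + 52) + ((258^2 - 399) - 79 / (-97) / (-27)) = 173513909 / 2619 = 66251.97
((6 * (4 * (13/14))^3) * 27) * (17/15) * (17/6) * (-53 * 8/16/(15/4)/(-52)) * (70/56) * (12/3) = 31062876/1715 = 18112.46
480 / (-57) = -160 / 19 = -8.42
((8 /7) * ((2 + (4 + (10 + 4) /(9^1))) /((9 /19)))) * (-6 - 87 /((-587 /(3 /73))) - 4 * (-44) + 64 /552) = 3101.20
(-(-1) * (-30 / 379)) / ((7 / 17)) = -0.19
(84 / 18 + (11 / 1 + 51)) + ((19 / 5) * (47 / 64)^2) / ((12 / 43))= 74.01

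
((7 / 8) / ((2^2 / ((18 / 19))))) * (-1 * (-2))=63 / 152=0.41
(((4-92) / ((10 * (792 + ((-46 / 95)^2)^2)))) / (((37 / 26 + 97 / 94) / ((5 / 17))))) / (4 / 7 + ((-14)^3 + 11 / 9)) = 7074475485 / 14574578238934136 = 0.00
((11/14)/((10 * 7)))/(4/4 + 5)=11/5880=0.00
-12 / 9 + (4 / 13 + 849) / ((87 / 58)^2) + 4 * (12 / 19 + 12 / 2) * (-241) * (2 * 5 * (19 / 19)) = -141276728 / 2223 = -63552.28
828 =828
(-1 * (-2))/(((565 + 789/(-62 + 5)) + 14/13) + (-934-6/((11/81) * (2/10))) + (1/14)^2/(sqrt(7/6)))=-398796058749088/120172062402561623-1446889444 * sqrt(42)/360516187207684869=-0.00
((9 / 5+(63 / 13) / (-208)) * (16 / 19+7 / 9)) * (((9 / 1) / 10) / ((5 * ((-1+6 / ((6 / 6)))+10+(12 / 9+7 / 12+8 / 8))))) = 0.03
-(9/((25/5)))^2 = -81/25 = -3.24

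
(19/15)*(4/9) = 76/135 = 0.56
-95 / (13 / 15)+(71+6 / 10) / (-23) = -168529 / 1495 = -112.73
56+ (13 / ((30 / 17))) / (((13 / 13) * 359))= 56.02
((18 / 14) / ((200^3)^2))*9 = 81 / 448000000000000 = 0.00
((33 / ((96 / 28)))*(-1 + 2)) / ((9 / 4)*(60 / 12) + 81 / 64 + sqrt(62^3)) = -493416 / 975549887 + 2444288*sqrt(62) / 975549887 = 0.02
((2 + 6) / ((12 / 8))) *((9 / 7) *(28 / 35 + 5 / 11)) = 3312 / 385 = 8.60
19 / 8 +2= 35 / 8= 4.38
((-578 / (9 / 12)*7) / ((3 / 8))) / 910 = -9248 / 585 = -15.81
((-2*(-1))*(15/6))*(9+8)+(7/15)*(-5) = 248/3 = 82.67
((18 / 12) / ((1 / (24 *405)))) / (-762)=-2430 / 127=-19.13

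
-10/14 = -5/7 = -0.71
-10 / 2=-5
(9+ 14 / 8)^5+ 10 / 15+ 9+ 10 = 441085745 / 3072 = 143582.60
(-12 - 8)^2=400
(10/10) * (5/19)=5/19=0.26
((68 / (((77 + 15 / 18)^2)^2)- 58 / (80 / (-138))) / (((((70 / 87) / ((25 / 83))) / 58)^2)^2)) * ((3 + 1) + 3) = 68864530988355130263164812875 / 442421234378651149636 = 155653765.32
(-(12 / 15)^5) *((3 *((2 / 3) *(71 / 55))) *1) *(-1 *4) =581632 / 171875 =3.38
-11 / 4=-2.75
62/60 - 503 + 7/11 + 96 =-133759/330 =-405.33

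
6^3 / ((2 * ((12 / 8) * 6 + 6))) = 36 / 5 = 7.20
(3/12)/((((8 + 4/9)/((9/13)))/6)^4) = 3486784401/238214277184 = 0.01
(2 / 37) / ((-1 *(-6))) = 1 / 111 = 0.01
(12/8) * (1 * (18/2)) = 13.50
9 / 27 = 1 / 3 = 0.33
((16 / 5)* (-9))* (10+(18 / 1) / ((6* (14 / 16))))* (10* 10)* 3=-812160 / 7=-116022.86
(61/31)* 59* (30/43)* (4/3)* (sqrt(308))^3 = 88679360* sqrt(77)/1333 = 583764.61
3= 3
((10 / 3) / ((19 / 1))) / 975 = 0.00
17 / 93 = 0.18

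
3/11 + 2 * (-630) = -13857/11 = -1259.73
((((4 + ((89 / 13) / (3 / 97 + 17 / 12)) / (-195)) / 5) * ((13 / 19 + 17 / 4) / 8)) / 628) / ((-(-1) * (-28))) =-530697 / 19027769488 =-0.00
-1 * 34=-34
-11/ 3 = -3.67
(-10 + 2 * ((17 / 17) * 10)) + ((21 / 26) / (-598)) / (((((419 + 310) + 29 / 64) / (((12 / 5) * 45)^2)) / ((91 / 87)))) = 4038911774 / 404805635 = 9.98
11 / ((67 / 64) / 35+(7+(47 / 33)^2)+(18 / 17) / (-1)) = 456160320 / 331734451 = 1.38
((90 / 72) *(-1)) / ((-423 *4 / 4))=5 / 1692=0.00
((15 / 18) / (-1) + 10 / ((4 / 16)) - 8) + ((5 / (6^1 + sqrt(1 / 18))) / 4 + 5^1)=141209 / 3882 - 15 * sqrt(2) / 2588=36.37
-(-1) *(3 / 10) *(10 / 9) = 1 / 3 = 0.33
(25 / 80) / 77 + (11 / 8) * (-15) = -25405 / 1232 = -20.62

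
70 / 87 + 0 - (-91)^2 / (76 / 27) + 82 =-18904565 / 6612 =-2859.13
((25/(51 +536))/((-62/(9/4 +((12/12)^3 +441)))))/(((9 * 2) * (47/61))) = -2709925/123157296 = -0.02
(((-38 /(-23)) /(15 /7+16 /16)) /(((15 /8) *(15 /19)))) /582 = 10108 /16565175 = 0.00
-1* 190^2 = -36100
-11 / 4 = -2.75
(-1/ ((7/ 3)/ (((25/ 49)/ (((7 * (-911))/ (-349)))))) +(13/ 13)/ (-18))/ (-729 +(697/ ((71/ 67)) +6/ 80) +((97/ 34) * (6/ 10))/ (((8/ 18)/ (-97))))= 1234139395/ 8129565669834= 0.00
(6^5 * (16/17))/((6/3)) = 3659.29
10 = 10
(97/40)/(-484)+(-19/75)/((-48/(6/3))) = 4831/871200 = 0.01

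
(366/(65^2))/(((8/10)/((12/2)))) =549/845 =0.65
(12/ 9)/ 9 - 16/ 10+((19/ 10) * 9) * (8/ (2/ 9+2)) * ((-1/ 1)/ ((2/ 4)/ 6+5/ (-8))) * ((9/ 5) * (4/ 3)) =11903564/ 43875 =271.31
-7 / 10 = -0.70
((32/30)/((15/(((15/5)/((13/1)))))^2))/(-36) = -4/570375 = -0.00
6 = 6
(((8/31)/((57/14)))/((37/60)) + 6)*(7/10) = 465493/108965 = 4.27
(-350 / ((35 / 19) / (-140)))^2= 707560000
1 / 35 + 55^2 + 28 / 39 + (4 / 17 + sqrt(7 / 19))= sqrt(133) / 19 + 70217908 / 23205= 3026.59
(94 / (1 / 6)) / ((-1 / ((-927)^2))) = -484661556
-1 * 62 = -62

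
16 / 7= 2.29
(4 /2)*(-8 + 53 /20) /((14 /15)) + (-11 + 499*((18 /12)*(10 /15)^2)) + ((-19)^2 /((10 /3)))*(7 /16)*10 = 263429 /336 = 784.01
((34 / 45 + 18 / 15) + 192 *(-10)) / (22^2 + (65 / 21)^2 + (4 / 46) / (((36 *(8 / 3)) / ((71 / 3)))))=-1556377984 / 400528355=-3.89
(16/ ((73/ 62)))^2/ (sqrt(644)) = 492032*sqrt(161)/ 857969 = 7.28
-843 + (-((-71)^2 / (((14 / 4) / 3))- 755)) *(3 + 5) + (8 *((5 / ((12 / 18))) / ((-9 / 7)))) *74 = -689287 / 21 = -32823.19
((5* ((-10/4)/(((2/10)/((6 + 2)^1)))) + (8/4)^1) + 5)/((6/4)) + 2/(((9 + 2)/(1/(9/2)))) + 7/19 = -617453/1881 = -328.26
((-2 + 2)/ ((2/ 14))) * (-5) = 0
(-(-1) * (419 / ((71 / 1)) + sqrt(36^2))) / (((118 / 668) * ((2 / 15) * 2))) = 7452375 / 8378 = 889.52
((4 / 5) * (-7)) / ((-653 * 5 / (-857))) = -23996 / 16325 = -1.47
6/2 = 3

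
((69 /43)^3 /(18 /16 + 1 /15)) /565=7884216 /1284753613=0.01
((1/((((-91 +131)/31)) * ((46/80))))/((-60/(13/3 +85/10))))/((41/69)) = -2387/4920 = -0.49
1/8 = 0.12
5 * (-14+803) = 3945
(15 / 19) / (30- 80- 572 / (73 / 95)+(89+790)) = 365 / 39121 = 0.01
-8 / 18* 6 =-8 / 3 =-2.67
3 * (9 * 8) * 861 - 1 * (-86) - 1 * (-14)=186076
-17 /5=-3.40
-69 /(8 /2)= -69 /4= -17.25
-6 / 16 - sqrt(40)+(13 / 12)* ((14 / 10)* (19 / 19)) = -5.18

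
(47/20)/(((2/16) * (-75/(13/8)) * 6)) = -611/9000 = -0.07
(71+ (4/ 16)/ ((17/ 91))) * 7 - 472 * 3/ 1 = -61855/ 68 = -909.63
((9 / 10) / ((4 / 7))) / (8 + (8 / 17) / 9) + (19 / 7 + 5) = 389799 / 49280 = 7.91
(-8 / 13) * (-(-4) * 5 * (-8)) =1280 / 13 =98.46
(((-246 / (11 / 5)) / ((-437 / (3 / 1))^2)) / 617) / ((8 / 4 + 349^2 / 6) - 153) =-13284 / 31338561553937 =-0.00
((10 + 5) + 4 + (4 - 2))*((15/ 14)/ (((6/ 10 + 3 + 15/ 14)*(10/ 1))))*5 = 2.41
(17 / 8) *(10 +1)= 187 / 8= 23.38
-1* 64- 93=-157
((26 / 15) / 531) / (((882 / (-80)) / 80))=-16640 / 702513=-0.02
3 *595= 1785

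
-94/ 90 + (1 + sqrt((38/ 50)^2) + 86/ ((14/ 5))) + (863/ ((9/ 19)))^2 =47051227093/ 14175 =3319310.55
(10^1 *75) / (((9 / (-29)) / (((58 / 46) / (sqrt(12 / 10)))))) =-105125 *sqrt(30) / 207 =-2781.61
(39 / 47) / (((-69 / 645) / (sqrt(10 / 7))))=-9.27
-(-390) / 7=390 / 7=55.71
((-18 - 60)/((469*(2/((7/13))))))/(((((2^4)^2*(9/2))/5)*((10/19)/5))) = -95/51456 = -0.00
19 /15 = 1.27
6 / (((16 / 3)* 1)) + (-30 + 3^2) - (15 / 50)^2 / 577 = -2293593 / 115400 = -19.88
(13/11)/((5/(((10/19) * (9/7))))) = 234/1463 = 0.16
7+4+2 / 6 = 34 / 3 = 11.33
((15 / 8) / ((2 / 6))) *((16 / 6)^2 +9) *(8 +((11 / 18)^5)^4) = 73940257798843579517743451525 / 101985889731168625395499008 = 725.00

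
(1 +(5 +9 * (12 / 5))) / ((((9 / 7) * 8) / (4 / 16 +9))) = 5957 / 240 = 24.82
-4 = -4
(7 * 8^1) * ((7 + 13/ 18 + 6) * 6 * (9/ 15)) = 13832/ 5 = 2766.40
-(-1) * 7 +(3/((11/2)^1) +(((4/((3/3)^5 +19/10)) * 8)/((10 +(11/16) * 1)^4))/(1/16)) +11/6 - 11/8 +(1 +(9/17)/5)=9.12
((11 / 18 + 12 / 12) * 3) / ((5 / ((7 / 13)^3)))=9947 / 65910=0.15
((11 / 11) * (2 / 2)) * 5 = 5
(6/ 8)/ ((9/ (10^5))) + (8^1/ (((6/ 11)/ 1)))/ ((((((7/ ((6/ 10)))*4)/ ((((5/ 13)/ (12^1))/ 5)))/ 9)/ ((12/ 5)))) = 56875297/ 6825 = 8333.38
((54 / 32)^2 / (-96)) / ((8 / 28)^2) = -11907 / 32768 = -0.36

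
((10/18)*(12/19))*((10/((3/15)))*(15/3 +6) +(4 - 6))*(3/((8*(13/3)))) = 4110/247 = 16.64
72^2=5184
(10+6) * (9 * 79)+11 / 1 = 11387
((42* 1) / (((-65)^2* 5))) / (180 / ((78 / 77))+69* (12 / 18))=21 / 2362750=0.00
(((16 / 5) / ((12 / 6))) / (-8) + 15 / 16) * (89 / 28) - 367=-816829 / 2240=-364.66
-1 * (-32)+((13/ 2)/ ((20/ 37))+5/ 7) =12527/ 280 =44.74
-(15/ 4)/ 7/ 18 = -5/ 168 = -0.03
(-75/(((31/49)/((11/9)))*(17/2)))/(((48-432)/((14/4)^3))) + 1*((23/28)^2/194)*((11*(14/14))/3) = 22115206949/11542261248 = 1.92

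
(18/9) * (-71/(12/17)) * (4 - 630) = 377791/3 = 125930.33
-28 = -28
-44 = -44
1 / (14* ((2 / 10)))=5 / 14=0.36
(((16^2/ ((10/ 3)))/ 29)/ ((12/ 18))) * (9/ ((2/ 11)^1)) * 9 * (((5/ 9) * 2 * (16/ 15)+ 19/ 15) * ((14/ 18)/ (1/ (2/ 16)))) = 305844/ 725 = 421.85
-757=-757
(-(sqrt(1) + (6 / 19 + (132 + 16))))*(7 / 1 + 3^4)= -249656 / 19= -13139.79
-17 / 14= -1.21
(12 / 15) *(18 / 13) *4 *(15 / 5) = 864 / 65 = 13.29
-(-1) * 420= 420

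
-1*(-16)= 16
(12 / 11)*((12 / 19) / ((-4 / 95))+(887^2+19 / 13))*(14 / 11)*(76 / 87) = 43529606176 / 45617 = 954240.88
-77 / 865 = -0.09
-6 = -6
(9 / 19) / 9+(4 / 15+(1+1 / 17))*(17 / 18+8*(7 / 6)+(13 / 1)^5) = 21460589144 / 43605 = 492158.91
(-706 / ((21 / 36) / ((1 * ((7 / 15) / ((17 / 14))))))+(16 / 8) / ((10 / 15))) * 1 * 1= -39281 / 85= -462.13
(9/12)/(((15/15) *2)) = 3/8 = 0.38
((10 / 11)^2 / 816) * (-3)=-25 / 8228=-0.00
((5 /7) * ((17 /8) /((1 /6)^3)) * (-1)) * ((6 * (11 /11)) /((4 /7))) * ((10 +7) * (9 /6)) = -351135 /4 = -87783.75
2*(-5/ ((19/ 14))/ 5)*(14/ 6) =-196/ 57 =-3.44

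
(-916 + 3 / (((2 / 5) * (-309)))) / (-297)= 188701 / 61182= 3.08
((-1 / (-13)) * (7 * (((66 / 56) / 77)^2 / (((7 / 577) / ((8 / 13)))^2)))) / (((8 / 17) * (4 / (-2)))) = -50938137 / 147699916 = -0.34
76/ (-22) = -3.45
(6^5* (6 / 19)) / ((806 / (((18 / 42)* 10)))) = 699840 / 53599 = 13.06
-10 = -10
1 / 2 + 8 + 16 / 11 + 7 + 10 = 593 / 22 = 26.95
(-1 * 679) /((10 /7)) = -4753 /10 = -475.30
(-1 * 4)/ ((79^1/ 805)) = -3220/ 79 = -40.76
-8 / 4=-2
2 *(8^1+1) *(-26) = -468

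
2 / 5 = 0.40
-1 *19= -19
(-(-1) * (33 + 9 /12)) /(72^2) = 5 /768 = 0.01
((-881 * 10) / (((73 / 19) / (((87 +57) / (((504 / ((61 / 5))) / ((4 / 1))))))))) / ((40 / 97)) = -198089326 / 2555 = -77530.07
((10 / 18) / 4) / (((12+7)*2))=5 / 1368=0.00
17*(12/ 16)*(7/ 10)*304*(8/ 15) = 36176/ 25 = 1447.04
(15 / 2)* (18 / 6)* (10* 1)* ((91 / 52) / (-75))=-21 / 4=-5.25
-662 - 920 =-1582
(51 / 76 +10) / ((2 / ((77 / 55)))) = 5677 / 760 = 7.47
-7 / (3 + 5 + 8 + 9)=-7 / 25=-0.28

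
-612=-612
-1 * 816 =-816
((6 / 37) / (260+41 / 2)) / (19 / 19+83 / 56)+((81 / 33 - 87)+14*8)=26404386 / 961741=27.45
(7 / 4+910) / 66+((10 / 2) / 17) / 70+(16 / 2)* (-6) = -1073843 / 31416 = -34.18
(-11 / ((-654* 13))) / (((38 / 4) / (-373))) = -4103 / 80769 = -0.05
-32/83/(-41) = 32/3403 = 0.01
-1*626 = -626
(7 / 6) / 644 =1 / 552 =0.00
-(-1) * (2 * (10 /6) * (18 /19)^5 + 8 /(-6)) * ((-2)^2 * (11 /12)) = 98904124 /22284891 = 4.44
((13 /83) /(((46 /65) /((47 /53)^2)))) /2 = 1866605 /21449524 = 0.09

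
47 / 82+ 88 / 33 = 797 / 246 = 3.24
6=6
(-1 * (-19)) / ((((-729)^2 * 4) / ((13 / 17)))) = 0.00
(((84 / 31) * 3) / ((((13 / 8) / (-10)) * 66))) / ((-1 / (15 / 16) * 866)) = 1575 / 1919489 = 0.00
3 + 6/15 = 17/5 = 3.40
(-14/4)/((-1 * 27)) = 7/54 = 0.13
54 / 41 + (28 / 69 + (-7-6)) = -31903 / 2829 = -11.28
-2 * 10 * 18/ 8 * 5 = -225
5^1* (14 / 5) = 14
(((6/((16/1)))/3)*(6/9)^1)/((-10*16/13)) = -13/1920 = -0.01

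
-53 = -53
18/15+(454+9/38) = 86533/190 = 455.44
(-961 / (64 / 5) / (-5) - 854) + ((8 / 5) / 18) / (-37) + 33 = -85885951 / 106560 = -805.99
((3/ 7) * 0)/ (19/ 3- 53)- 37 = -37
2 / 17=0.12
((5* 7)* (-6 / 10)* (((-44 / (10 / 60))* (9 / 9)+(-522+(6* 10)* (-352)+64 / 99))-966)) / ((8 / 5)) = 9906155 / 33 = 300186.52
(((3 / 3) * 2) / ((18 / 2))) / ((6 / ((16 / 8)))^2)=0.02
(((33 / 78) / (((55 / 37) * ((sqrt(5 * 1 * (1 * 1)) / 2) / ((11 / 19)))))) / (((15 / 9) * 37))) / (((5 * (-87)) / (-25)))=11 * sqrt(5) / 179075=0.00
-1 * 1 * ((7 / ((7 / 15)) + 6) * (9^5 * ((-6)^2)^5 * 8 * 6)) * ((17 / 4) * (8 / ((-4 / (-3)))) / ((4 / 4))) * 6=-550651737558859776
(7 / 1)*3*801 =16821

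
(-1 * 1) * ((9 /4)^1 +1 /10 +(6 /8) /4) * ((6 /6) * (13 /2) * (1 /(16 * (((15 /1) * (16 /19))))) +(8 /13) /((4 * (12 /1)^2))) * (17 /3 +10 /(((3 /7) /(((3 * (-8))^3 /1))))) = 1955123417317 /71884800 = 27198.01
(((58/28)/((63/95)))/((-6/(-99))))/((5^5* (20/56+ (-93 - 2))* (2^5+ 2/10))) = -6061/1119956250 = -0.00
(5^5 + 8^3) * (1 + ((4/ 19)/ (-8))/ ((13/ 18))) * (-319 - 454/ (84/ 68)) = -137136722/ 57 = -2405907.40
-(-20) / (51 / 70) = 1400 / 51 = 27.45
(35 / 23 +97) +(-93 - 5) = 12 / 23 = 0.52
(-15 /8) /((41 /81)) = -1215 /328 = -3.70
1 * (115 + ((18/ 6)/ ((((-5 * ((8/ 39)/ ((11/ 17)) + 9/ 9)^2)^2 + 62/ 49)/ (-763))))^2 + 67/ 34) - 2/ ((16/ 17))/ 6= 13310137996629623883411176951171927/ 13147410665657293709141306205744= 1012.38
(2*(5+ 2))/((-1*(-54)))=7/27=0.26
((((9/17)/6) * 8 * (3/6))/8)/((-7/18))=-27/238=-0.11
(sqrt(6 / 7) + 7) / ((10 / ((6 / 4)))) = 3 * sqrt(42) / 140 + 21 / 20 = 1.19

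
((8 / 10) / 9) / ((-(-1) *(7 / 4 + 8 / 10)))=16 / 459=0.03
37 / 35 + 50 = 1787 / 35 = 51.06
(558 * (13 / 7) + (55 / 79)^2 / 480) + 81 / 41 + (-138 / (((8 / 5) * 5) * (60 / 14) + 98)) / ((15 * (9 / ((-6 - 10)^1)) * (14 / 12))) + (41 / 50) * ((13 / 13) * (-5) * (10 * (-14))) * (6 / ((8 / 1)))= 194903623861563 / 132689651360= 1468.87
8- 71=-63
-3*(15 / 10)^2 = -27 / 4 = -6.75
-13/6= -2.17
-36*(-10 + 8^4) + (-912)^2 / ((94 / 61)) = 18454680 / 47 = 392652.77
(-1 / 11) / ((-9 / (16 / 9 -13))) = -101 / 891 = -0.11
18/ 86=9/ 43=0.21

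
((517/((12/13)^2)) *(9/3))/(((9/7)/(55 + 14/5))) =176755579/2160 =81831.29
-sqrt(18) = -3 * sqrt(2) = -4.24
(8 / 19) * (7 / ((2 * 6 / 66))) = 308 / 19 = 16.21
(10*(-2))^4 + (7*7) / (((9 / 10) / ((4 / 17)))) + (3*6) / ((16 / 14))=97937479 / 612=160028.56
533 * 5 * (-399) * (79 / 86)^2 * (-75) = 497720530125 / 7396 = 67295907.26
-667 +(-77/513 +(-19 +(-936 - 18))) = -841397/513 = -1640.15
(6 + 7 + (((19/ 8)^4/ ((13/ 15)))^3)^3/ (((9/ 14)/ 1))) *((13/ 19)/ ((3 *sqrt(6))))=324195137247480366778438465407701092914831558182086109297 *sqrt(6)/ 45267077891876821287528451995747384343658496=17542830249495.55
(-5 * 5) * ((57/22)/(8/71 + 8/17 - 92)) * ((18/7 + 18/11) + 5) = 81297485/12461064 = 6.52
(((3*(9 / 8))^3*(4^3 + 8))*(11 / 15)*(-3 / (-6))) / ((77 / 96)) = 177147 / 140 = 1265.34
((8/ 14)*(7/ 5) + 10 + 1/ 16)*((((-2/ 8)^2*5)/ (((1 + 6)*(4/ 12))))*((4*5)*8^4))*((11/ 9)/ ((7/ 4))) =12235520/ 147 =83234.83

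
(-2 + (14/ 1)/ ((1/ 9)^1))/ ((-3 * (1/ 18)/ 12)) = -8928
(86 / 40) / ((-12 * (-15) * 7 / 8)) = 43 / 3150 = 0.01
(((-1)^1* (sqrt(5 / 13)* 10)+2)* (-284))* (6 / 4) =-852+4260* sqrt(65) / 13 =1789.94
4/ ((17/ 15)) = 60/ 17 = 3.53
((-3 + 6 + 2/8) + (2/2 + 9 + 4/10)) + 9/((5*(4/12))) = 381/20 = 19.05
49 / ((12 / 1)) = 49 / 12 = 4.08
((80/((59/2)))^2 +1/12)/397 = 310681/16583484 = 0.02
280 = 280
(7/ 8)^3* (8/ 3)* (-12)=-343/ 16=-21.44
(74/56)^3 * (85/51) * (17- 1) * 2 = 123.06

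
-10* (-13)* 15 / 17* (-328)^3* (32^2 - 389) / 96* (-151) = 68728296884000 / 17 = 4042840993176.47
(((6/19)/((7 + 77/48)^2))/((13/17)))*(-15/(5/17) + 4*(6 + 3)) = -3525120/42130543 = -0.08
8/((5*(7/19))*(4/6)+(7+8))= 456/925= 0.49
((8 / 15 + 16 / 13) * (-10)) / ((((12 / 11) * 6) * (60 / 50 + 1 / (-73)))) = -345290 / 151983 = -2.27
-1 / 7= -0.14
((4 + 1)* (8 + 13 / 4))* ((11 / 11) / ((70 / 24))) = 135 / 7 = 19.29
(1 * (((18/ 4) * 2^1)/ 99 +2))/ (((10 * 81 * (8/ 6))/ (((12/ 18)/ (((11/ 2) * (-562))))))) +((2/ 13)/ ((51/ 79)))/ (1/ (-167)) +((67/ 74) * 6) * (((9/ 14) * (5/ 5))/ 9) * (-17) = -146273089759627/ 3152816847180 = -46.39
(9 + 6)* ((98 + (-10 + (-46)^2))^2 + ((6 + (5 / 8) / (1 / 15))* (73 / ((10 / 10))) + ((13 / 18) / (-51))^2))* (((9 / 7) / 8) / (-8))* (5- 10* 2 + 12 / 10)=26907210024445 / 1331712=20204976.77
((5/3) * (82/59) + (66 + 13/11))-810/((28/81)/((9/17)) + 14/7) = -443994344/1882749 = -235.82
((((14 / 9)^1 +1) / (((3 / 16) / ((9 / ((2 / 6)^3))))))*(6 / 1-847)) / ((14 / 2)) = -2785392 / 7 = -397913.14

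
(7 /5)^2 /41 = 49 /1025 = 0.05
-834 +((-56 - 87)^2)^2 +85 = 418160852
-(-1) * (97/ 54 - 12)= -551/ 54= -10.20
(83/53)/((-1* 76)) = -83/4028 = -0.02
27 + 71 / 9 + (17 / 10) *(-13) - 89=-6859 / 90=-76.21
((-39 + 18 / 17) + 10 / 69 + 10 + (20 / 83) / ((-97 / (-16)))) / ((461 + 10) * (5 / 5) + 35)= -262127495 / 4778574438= -0.05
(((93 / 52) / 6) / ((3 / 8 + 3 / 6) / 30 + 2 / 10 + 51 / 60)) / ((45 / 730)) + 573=5833133 / 10101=577.48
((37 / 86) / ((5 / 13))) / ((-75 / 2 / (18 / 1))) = -2886 / 5375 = -0.54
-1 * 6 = -6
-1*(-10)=10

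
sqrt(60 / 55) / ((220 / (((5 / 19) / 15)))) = sqrt(33) / 68970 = 0.00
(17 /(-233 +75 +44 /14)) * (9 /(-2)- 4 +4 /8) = 238 /271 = 0.88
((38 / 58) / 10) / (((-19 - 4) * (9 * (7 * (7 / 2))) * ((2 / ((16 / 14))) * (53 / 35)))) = -76 / 15589791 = -0.00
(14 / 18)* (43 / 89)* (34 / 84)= 731 / 4806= 0.15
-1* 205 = -205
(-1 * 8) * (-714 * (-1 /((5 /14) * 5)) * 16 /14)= -91392 /25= -3655.68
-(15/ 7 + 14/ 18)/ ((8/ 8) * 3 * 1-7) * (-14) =-92/ 9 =-10.22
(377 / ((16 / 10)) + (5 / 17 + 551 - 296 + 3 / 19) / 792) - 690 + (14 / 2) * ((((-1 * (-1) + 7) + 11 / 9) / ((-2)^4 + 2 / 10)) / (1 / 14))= -398.26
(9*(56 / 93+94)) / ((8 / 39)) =514683 / 124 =4150.67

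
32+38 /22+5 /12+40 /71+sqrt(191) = sqrt(191)+325277 /9372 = 48.53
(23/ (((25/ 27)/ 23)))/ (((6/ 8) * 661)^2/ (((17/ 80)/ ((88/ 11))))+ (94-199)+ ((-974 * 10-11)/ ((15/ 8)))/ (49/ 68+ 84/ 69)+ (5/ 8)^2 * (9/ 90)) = 1755333504/ 28418804765665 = 0.00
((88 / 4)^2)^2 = 234256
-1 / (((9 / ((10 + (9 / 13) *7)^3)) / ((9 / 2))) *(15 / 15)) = -7189057 / 4394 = -1636.11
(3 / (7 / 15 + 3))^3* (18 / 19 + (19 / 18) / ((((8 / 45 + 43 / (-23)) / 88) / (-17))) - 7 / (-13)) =2167351718625 / 3577208128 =605.88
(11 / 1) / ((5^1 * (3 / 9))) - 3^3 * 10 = -1317 / 5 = -263.40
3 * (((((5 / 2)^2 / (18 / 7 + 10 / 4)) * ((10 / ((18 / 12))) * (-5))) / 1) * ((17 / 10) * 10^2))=-20950.70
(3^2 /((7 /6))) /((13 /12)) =648 /91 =7.12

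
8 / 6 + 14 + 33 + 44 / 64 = 2353 / 48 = 49.02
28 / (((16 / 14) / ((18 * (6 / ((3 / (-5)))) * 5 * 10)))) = -220500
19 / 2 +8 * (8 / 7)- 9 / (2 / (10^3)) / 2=-31239 / 14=-2231.36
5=5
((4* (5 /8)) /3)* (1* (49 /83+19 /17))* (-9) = -12.81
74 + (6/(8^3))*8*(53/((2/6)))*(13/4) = 122.45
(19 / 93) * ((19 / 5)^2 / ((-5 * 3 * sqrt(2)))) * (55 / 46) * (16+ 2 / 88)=-322373 * sqrt(2) / 171120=-2.66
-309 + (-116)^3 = -1561205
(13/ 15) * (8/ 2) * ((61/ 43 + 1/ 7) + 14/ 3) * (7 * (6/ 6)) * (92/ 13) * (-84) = -89844.49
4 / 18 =2 / 9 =0.22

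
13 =13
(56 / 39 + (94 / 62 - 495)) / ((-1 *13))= 594886 / 15717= 37.85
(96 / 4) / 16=3 / 2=1.50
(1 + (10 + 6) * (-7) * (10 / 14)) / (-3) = 79 / 3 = 26.33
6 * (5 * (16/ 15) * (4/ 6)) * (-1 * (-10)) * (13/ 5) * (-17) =-28288/ 3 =-9429.33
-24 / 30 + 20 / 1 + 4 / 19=1844 / 95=19.41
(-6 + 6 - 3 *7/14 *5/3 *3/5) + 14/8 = 1/4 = 0.25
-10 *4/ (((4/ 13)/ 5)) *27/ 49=-17550/ 49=-358.16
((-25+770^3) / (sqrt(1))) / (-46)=-456532975 / 46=-9924629.89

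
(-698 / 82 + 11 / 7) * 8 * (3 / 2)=-23904 / 287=-83.29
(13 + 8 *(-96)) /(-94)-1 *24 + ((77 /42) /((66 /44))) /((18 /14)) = -114343 /7614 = -15.02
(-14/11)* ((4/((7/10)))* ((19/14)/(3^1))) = -760/231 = -3.29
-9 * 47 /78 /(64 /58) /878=-4089 /730496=-0.01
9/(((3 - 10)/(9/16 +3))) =-513/112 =-4.58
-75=-75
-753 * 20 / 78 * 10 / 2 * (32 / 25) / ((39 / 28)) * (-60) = 8995840 / 169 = 53229.82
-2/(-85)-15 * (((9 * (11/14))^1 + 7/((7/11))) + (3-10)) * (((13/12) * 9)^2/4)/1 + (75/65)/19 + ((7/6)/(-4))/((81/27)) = -668208485239/169303680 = -3946.80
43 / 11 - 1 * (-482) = 485.91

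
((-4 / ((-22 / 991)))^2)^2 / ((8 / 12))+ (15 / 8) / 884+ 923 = 163699881563440319 / 103541152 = 1581012750.98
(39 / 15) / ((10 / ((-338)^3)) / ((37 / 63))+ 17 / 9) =83581024644 / 60721243045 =1.38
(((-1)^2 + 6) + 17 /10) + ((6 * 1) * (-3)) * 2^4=-2793 /10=-279.30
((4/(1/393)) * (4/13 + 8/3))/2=30392/13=2337.85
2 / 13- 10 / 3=-124 / 39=-3.18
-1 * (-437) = 437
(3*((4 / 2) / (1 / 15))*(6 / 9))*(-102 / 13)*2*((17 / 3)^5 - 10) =-1927700720 / 351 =-5492024.84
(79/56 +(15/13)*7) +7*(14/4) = 24743/728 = 33.99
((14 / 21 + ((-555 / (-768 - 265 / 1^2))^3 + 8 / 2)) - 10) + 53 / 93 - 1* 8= -1292534875844 / 102514173141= -12.61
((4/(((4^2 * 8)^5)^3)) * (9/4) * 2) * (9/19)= 81/385365782469381738054997774434304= 0.00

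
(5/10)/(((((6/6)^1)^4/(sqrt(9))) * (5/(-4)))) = -6/5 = -1.20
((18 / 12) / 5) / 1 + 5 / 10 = 4 / 5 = 0.80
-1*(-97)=97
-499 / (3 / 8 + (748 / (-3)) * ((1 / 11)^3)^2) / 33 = -58446872 / 1448915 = -40.34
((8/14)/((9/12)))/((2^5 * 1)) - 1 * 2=-1.98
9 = 9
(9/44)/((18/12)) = 3/22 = 0.14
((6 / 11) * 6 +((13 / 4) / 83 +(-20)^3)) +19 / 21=-7995.78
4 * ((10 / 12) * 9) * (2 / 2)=30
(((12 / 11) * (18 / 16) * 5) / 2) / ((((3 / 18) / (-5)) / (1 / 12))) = -675 / 88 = -7.67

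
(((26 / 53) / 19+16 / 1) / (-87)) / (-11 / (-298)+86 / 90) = -72136860 / 388662727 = -0.19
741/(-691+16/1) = -247/225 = -1.10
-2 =-2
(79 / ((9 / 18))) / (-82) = -79 / 41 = -1.93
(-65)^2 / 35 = 845 / 7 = 120.71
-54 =-54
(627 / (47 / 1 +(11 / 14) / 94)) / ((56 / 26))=127699 / 20621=6.19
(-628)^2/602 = 197192/301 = 655.12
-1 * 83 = -83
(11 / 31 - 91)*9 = -25290 / 31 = -815.81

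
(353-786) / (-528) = 433 / 528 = 0.82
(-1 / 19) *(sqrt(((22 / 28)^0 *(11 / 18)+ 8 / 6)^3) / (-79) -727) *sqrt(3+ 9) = sqrt(3) *(35 *sqrt(70)+ 6202764) / 81054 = 132.55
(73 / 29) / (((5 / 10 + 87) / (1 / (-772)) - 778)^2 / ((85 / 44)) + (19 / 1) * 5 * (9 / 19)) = 6205 / 5957281196109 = 0.00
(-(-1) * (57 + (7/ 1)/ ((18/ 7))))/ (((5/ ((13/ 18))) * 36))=2795/ 11664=0.24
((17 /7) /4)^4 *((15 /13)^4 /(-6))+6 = 209252863317 /35110380032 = 5.96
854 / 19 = 44.95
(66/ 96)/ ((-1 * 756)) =-11/ 12096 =-0.00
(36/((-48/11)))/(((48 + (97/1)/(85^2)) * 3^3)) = -79475/12488292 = -0.01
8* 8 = 64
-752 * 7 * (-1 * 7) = 36848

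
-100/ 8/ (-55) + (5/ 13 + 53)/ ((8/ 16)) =30601/ 286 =107.00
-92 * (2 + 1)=-276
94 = 94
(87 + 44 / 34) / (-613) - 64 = -668445 / 10421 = -64.14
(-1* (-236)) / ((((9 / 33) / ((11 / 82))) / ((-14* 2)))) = -399784 / 123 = -3250.28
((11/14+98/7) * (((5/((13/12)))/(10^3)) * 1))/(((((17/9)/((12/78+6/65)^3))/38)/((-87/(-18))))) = 1051149312/10621121875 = 0.10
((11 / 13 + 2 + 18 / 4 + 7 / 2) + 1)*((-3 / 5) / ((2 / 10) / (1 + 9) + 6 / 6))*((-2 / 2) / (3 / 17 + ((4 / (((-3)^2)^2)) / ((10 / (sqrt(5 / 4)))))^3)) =40775764329444375 / 1032632992757717 - 17391406725*sqrt(5) / 1032632992757717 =39.49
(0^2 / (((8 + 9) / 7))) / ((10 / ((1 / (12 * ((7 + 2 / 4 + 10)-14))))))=0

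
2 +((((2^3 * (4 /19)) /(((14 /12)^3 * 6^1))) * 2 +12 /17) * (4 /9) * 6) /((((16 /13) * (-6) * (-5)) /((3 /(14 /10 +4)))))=2.04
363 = 363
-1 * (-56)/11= 56/11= 5.09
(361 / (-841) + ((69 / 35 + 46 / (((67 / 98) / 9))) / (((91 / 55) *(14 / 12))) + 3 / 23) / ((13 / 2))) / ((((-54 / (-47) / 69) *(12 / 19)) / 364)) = 3220843098918827 / 1938224106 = 1661749.58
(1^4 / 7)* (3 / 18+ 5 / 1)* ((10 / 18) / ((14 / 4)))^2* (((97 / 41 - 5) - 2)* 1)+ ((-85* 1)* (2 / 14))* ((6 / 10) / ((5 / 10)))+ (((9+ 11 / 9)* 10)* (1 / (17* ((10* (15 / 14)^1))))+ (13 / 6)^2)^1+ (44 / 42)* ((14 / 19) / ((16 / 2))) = -205425442499 / 22075816140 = -9.31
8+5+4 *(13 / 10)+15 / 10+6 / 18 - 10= 10.03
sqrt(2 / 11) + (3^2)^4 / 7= sqrt(22) / 11 + 6561 / 7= 937.71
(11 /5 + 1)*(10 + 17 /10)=936 /25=37.44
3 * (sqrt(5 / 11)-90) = -270 + 3 * sqrt(55) / 11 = -267.98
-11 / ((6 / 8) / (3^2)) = -132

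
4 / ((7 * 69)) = 4 / 483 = 0.01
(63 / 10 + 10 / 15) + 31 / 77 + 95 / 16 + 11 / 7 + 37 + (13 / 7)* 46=2537429 / 18480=137.31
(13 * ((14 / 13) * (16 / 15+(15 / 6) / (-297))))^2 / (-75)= -2.93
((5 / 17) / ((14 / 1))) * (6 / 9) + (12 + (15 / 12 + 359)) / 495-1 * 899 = -211641889 / 235620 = -898.23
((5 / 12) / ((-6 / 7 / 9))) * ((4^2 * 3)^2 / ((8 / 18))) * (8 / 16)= -11340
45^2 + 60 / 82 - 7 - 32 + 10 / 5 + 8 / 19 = 1549550 / 779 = 1989.15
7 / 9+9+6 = 15.78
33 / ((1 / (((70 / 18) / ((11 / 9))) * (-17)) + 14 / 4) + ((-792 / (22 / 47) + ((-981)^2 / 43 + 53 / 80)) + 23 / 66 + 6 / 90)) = 445793040 / 279539896001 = 0.00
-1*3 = -3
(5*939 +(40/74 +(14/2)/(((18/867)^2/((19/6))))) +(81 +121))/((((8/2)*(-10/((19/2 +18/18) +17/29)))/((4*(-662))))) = 19161269218301/463536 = 41337176.01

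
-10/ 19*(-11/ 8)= 55/ 76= 0.72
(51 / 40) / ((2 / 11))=561 / 80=7.01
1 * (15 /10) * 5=15 /2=7.50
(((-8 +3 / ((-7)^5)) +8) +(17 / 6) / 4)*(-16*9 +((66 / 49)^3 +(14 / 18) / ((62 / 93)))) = -99.42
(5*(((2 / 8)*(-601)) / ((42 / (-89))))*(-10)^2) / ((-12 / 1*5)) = -1337225 / 504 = -2653.22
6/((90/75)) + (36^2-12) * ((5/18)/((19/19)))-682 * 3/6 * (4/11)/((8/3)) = 1891/6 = 315.17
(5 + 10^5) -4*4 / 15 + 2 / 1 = 1500089 / 15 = 100005.93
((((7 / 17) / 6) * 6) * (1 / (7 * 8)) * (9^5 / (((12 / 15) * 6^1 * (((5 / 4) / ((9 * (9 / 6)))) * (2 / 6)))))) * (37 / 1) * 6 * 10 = 6506244.60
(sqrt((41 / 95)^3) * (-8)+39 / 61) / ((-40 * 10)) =-39 / 24400+41 * sqrt(3895) / 451250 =0.00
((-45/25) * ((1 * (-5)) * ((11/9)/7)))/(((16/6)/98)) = 231/4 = 57.75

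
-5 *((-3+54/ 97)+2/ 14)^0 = -5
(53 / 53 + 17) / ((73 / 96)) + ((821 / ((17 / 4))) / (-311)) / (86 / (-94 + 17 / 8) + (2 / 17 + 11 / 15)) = 747467724 / 24133289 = 30.97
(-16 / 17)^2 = 256 / 289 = 0.89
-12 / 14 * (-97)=582 / 7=83.14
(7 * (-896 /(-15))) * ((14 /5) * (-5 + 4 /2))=-87808 /25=-3512.32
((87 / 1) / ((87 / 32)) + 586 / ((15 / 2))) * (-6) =-3304 / 5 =-660.80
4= 4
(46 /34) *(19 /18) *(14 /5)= 4.00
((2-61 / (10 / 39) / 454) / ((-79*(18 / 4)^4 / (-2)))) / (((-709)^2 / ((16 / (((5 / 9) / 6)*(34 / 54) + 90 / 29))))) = 49748224 / 54230125940752725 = 0.00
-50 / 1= -50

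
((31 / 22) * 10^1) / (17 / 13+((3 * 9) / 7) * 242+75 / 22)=0.02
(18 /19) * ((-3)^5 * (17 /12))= -12393 /38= -326.13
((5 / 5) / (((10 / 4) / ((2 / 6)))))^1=0.13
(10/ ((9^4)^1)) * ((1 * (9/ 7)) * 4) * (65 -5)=800/ 1701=0.47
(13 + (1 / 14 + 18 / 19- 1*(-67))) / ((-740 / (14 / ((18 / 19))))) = -21551 / 13320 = -1.62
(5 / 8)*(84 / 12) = 35 / 8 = 4.38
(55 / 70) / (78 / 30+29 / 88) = 2420 / 9023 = 0.27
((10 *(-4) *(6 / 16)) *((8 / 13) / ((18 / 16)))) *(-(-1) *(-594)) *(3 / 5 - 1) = -1949.54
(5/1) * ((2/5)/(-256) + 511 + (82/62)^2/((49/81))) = 2569.45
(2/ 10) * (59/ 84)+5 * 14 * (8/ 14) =16859/ 420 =40.14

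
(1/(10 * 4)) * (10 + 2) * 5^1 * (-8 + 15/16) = -339/32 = -10.59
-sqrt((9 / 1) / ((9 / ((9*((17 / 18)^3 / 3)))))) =-17*sqrt(102) / 108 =-1.59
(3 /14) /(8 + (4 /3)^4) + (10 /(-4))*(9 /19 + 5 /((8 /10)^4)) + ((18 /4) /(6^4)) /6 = -6582282695 /207760896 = -31.68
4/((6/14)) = 28/3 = 9.33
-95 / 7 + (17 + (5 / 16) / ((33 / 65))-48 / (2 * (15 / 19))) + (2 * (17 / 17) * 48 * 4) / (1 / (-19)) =-135317137 / 18480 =-7322.36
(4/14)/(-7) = -2/49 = -0.04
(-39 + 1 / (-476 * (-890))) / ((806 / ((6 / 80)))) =-49565877 / 13658153600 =-0.00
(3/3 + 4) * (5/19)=1.32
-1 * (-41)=41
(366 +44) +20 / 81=33230 / 81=410.25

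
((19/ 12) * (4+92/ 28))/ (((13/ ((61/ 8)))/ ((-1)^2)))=19703/ 2912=6.77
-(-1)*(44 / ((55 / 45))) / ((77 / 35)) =180 / 11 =16.36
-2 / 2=-1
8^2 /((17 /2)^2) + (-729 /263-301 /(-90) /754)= -9705056473 /5157835020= -1.88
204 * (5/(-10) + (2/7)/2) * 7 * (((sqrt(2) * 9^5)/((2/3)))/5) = -9034497 * sqrt(2) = -12776708.19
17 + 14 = 31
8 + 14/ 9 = 86/ 9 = 9.56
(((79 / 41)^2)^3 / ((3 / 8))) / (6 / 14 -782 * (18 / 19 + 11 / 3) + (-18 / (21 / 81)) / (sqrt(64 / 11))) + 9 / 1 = 14329970498369354976 * sqrt(11) / 157475641398858767453485 + 1411323696981421001178901 / 157475641398858767453485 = 8.96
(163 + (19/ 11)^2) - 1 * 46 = 14518/ 121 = 119.98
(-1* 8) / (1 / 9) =-72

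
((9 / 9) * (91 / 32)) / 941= 91 / 30112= 0.00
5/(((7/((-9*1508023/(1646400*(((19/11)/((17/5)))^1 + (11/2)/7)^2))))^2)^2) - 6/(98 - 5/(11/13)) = 1.16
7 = 7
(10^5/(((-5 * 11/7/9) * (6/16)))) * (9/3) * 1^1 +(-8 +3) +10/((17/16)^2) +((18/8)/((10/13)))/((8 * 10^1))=-9321944380057/10172800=-916359.74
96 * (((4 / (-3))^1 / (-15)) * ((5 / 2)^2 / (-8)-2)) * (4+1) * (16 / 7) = -5696 / 21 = -271.24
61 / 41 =1.49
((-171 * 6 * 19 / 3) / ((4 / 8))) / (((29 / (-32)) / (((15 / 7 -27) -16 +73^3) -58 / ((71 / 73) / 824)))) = 70240544168832 / 14413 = 4873415955.65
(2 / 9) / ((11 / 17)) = 34 / 99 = 0.34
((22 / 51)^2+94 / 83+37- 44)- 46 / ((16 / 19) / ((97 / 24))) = -3128851789 / 13816512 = -226.46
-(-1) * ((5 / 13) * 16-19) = -167 / 13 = -12.85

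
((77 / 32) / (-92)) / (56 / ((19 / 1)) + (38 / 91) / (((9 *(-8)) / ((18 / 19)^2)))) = -133133 / 14976128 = -0.01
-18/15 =-6/5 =-1.20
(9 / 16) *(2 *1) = 1.12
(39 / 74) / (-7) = -39 / 518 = -0.08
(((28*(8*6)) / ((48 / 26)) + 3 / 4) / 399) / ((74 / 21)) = 2915 / 5624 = 0.52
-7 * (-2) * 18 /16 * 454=14301 /2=7150.50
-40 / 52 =-10 / 13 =-0.77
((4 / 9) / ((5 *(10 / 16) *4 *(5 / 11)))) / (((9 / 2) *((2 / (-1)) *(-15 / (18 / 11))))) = 16 / 16875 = 0.00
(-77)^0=1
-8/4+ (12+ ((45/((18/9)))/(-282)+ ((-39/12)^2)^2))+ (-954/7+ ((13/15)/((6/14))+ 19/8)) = -39423931/3790080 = -10.40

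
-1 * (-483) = 483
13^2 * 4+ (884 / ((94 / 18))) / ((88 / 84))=837.58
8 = 8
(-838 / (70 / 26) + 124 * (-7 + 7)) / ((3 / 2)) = -21788 / 105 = -207.50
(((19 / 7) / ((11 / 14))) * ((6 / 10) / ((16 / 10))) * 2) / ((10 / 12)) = 171 / 55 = 3.11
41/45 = 0.91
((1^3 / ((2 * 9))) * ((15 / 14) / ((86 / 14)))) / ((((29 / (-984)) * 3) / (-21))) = 2870 / 1247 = 2.30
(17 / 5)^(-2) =25 / 289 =0.09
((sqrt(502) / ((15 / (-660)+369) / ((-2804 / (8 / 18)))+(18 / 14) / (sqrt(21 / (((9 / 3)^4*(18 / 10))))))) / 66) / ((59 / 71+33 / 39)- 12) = -25459858783359*sqrt(52710) / 601975418914428241- 18015077564575*sqrt(502) / 2407901675657712964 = -0.01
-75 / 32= -2.34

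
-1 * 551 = -551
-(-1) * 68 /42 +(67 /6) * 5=2413 /42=57.45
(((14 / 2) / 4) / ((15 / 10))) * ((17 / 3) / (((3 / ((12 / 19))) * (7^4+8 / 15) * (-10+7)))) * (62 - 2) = -1400 / 120783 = -0.01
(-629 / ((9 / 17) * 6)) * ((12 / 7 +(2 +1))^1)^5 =-15499065087 / 33614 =-461089.58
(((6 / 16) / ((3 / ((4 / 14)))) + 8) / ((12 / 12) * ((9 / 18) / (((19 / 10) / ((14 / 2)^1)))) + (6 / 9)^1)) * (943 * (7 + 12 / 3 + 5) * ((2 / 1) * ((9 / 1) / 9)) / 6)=16125300 / 1001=16109.19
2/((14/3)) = 0.43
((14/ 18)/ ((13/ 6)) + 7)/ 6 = 1.23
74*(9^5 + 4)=4369922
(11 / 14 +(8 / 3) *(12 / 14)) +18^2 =4579 / 14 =327.07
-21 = -21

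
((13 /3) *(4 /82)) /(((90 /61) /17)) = 2.44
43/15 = 2.87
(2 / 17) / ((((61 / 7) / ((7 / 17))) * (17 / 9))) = 882 / 299693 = 0.00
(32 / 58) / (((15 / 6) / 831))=26592 / 145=183.39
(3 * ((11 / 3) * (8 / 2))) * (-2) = -88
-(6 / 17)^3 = -0.04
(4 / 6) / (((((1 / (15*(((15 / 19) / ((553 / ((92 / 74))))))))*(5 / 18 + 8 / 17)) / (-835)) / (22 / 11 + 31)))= -58179627000 / 89025811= -653.51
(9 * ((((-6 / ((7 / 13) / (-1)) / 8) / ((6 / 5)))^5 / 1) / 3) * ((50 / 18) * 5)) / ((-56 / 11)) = -17.24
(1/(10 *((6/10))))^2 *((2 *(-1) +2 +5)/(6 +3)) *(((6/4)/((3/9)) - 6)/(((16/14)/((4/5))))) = -7/432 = -0.02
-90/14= -45/7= -6.43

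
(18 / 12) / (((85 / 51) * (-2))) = -9 / 20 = -0.45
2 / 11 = 0.18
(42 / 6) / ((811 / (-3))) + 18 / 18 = 790 / 811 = 0.97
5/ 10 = 1/ 2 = 0.50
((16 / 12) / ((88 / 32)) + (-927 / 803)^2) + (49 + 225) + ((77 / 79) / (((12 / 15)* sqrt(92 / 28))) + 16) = 385* sqrt(161) / 7268 + 564499721 / 1934427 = 292.49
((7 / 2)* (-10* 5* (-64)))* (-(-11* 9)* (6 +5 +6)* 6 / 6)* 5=94248000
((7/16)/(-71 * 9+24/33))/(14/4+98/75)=-825/5785304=-0.00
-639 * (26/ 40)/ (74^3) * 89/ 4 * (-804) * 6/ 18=6.11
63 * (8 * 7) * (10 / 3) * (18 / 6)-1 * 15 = 35265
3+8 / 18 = 31 / 9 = 3.44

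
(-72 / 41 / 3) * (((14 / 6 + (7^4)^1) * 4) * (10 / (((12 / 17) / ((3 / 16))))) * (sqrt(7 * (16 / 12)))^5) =-960948800 * sqrt(21) / 1107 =-3977977.07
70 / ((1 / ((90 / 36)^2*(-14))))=-6125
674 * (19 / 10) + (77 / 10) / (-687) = 1759529 / 1374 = 1280.59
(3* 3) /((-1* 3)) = -3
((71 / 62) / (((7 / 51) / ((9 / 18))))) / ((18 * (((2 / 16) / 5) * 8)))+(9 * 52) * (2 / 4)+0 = 1224707 / 5208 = 235.16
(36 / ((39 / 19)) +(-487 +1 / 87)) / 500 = -132737 / 141375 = -0.94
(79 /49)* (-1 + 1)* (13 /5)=0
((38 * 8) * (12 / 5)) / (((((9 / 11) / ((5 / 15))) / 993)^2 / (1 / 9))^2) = 213705790919363776 / 885735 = 241275088959.30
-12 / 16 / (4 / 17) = -51 / 16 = -3.19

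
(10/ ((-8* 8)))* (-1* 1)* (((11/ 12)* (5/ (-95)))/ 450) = -11/ 656640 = -0.00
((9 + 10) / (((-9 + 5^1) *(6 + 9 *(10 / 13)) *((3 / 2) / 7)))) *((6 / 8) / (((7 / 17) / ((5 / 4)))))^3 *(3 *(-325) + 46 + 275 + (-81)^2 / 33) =2278518591375 / 247267328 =9214.80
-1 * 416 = -416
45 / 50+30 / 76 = 123 / 95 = 1.29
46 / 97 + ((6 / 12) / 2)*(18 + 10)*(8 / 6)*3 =2762 / 97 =28.47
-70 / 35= -2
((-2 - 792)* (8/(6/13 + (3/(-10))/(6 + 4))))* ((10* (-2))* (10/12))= 412880000/1683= 245323.83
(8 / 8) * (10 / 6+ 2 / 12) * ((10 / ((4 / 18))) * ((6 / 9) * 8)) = 440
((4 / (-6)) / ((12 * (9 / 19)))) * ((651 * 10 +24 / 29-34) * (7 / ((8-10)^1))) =6245281 / 2349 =2658.70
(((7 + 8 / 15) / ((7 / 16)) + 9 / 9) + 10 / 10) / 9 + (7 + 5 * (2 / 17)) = 156211 / 16065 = 9.72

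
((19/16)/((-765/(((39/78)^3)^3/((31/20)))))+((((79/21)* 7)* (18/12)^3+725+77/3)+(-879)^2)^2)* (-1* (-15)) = 9685691049172314795/1079296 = 8974082225054.40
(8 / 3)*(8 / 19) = 64 / 57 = 1.12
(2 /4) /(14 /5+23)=5 /258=0.02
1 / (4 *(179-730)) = -1 / 2204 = -0.00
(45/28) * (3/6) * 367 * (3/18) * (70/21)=9175/56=163.84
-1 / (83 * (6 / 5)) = -5 / 498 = -0.01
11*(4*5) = 220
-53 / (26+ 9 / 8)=-424 / 217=-1.95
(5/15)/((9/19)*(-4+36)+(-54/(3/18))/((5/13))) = -95/235764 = -0.00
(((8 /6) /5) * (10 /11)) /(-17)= -8 /561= -0.01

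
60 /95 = 0.63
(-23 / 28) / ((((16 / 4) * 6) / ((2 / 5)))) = -23 / 1680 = -0.01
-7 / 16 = -0.44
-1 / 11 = -0.09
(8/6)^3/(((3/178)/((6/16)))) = 1424/27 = 52.74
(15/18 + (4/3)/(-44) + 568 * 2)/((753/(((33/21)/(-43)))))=-75029/1359918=-0.06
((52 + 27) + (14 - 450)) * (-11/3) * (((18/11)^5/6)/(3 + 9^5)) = 446148/10292623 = 0.04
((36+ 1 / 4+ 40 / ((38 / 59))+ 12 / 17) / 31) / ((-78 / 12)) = -127987 / 260338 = -0.49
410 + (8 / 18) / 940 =867151 / 2115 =410.00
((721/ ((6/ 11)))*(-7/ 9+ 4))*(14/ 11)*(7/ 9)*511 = 523540451/ 243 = 2154487.45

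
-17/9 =-1.89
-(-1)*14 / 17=14 / 17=0.82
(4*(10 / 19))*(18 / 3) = 240 / 19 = 12.63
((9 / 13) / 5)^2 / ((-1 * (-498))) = 27 / 701350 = 0.00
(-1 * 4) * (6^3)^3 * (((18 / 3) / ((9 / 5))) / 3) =-44789760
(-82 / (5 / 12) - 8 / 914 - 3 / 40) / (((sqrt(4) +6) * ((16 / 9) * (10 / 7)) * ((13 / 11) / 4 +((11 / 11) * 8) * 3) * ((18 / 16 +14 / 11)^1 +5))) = -261289941 / 4846247360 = -0.05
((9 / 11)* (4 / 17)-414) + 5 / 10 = -154577 / 374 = -413.31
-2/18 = -1/9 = -0.11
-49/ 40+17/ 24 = -31/ 60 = -0.52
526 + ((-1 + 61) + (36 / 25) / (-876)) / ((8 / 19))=9760043 / 14600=668.50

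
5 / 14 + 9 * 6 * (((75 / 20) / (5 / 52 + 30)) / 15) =17653 / 21910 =0.81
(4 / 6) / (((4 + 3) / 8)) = 16 / 21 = 0.76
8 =8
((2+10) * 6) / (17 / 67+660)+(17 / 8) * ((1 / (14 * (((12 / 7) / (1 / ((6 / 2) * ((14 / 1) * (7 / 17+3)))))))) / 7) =15806483309 / 144831230208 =0.11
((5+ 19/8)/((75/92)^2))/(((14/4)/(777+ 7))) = 2485.78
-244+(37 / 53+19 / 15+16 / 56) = -1345336 / 5565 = -241.75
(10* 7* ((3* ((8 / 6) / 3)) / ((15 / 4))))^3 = 11239424 / 729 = 15417.59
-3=-3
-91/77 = -13/11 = -1.18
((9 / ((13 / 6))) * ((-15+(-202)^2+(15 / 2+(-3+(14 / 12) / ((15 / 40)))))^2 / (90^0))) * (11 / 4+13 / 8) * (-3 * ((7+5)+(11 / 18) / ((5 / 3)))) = -1400442032693837 / 1248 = -1122149064658.52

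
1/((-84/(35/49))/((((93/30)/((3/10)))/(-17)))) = 155/29988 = 0.01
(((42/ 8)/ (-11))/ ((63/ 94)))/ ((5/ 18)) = -141/ 55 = -2.56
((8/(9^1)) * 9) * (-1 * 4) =-32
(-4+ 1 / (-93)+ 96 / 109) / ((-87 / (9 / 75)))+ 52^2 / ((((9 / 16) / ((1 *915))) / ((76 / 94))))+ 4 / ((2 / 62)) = 1228432923661363 / 345418275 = 3556363.44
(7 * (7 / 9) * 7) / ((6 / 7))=2401 / 54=44.46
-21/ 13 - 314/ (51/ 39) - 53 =-294.73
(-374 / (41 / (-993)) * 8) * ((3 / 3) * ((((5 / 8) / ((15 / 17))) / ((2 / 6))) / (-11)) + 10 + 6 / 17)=30185214 / 41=736224.73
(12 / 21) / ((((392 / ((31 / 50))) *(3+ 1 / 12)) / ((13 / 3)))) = 403 / 317275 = 0.00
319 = 319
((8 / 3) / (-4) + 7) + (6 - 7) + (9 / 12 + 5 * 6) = 433 / 12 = 36.08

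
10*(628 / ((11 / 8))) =50240 / 11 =4567.27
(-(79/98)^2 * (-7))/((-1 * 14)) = -6241/19208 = -0.32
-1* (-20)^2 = -400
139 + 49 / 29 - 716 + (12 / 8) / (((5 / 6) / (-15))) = -17467 / 29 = -602.31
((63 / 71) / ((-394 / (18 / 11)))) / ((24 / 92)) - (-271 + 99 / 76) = 3153441743 / 11693132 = 269.68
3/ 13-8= -101/ 13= -7.77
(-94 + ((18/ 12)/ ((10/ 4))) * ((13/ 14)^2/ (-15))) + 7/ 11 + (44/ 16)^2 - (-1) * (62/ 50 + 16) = -14789217/ 215600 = -68.60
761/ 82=9.28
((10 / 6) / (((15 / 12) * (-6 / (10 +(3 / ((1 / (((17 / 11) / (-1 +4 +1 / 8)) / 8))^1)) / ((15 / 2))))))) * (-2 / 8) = 6892 / 12375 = 0.56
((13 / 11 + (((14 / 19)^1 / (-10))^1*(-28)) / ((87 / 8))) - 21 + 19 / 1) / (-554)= 57137 / 50366910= 0.00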